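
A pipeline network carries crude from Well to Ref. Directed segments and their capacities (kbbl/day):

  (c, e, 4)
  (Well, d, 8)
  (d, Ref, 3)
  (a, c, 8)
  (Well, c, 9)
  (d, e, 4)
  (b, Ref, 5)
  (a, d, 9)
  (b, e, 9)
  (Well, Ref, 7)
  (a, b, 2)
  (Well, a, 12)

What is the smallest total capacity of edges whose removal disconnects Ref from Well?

12

Augment Well→Ref: bottleneck 7, flow now 7.
Augment Well→d→Ref: bottleneck 3, flow now 10.
Augment Well→a→b→Ref: bottleneck 2, flow now 12.
No augmenting path remains; maximum flow = 12.
By max-flow min-cut, the minimum cut capacity equals the max flow.
In the residual graph, reachable from Well: {Well, a, c, d, e}.
Min-cut edges: Well→Ref (7), a→b (2), d→Ref (3); capacity 7 + 2 + 3 = 12.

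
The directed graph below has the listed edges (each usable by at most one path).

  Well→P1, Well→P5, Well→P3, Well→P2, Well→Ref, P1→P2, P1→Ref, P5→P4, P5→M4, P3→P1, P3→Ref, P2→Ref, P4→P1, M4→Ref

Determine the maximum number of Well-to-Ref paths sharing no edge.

Assign every edge capacity 1; by Menger, the answer equals the max flow.
Path Well→Ref (+1); total 1.
Path Well→P1→Ref (+1); total 2.
Path Well→P3→Ref (+1); total 3.
Path Well→P2→Ref (+1); total 4.
Path Well→P5→M4→Ref (+1); total 5.
No residual Well→Ref path; max flow = 5.
Certifying cut of size 5: {Well→P1, Well→P2, Well→P3, Well→P5, Well→Ref}.

5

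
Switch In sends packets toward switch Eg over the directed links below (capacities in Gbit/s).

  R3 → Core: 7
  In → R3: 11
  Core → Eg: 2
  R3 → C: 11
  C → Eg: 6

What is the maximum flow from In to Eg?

Augment In→R3→Core→Eg: bottleneck 2, flow now 2.
Augment In→R3→C→Eg: bottleneck 6, flow now 8.
No augmenting path remains; maximum flow = 8.
In the residual graph, reachable from In: {In, R3, Core, C}.
Min-cut edges: Core→Eg (2), C→Eg (6); capacity 2 + 6 = 8.
This cut is saturated, so no flow can exceed 8.

8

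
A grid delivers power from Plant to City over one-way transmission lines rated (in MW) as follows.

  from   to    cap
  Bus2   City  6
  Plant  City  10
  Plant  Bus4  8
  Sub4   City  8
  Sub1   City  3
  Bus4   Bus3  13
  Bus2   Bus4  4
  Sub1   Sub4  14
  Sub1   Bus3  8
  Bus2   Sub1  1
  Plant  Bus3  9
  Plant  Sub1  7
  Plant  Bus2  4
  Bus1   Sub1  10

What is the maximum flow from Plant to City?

21

Augment Plant→City: bottleneck 10, flow now 10.
Augment Plant→Sub1→City: bottleneck 3, flow now 13.
Augment Plant→Bus2→City: bottleneck 4, flow now 17.
Augment Plant→Sub1→Sub4→City: bottleneck 4, flow now 21.
No augmenting path remains; maximum flow = 21.
In the residual graph, reachable from Plant: {Plant, Bus4, Bus3}.
Min-cut edges: Plant→Sub1 (7), Plant→Bus2 (4), Plant→City (10); capacity 7 + 4 + 10 = 21.
This cut is saturated, so no flow can exceed 21.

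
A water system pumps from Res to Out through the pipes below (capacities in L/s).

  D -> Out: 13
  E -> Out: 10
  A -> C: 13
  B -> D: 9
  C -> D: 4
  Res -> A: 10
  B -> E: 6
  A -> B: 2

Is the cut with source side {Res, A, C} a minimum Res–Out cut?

Given cut capacity: 2 + 4 = 6.
Augment Res→A→B→D→Out: bottleneck 2, flow now 2.
Augment Res→A→C→D→Out: bottleneck 4, flow now 6.
No augmenting path remains; maximum flow = 6.
Cut capacity 6 equals the max flow, so it is a minimum cut.

Yes — it is a minimum cut (capacity 6).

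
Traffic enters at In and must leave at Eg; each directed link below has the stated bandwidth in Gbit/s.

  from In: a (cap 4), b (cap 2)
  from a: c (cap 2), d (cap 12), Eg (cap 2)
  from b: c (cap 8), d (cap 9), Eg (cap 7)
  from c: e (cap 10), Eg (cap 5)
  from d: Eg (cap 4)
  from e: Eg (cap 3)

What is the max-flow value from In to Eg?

Augment In→a→Eg: bottleneck 2, flow now 2.
Augment In→b→Eg: bottleneck 2, flow now 4.
Augment In→a→c→Eg: bottleneck 2, flow now 6.
No augmenting path remains; maximum flow = 6.
In the residual graph, reachable from In: {In}.
Min-cut edges: In→a (4), In→b (2); capacity 4 + 2 = 6.
This cut is saturated, so no flow can exceed 6.

6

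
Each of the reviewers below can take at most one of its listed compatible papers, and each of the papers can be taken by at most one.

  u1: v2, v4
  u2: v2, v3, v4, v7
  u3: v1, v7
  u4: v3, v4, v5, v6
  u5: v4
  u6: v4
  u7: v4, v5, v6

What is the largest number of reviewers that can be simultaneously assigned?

Unit-capacity flow: source→left, listed edges, right→sink; max matching = max flow.
Augmenting path u1→v2 (+1); matched 1.
Augmenting path u2→v3 (+1); matched 2.
Augmenting path u3→v1 (+1); matched 3.
Augmenting path u4→v4 (+1); matched 4.
Augmenting path u7→v5 (+1); matched 5.
Augmenting path u5→v4→u4→v6 (+1); matched 6.
No augmenting path remains; maximum matching = 6.
König certificate: {u1, u2, u3, u4, u7, v4} is a vertex cover of size 6 (every listed pair touches it), so no matching can be larger.

6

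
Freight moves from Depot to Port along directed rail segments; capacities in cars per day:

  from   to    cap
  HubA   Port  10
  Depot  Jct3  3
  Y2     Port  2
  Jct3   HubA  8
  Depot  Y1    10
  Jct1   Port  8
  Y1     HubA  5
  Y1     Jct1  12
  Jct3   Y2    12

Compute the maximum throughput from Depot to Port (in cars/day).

Augment Depot→Jct3→HubA→Port: bottleneck 3, flow now 3.
Augment Depot→Y1→HubA→Port: bottleneck 5, flow now 8.
Augment Depot→Y1→Jct1→Port: bottleneck 5, flow now 13.
No augmenting path remains; maximum flow = 13.
In the residual graph, reachable from Depot: {Depot}.
Min-cut edges: Depot→Jct3 (3), Depot→Y1 (10); capacity 3 + 10 = 13.
This cut is saturated, so no flow can exceed 13.

13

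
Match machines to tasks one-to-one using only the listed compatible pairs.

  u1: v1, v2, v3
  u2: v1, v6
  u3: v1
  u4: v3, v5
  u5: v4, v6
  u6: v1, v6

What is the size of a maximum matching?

Unit-capacity flow: source→left, listed edges, right→sink; max matching = max flow.
Augmenting path u1→v1 (+1); matched 1.
Augmenting path u2→v6 (+1); matched 2.
Augmenting path u4→v3 (+1); matched 3.
Augmenting path u5→v4 (+1); matched 4.
Augmenting path u3→v1→u1→v2 (+1); matched 5.
No augmenting path remains; maximum matching = 5.
König certificate: {u1, u4, u5, v1, v6} is a vertex cover of size 5 (every listed pair touches it), so no matching can be larger.

5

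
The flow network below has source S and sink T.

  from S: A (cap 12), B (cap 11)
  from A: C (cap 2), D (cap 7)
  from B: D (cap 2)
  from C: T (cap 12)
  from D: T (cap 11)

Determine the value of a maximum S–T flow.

Augment S→A→C→T: bottleneck 2, flow now 2.
Augment S→A→D→T: bottleneck 7, flow now 9.
Augment S→B→D→T: bottleneck 2, flow now 11.
No augmenting path remains; maximum flow = 11.
In the residual graph, reachable from S: {S, A, B}.
Min-cut edges: A→C (2), A→D (7), B→D (2); capacity 2 + 7 + 2 = 11.
This cut is saturated, so no flow can exceed 11.

11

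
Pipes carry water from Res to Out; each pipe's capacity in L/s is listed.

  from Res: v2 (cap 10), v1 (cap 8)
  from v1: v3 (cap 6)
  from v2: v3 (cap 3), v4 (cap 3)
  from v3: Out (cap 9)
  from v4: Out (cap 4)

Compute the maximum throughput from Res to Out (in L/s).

12

Augment Res→v1→v3→Out: bottleneck 6, flow now 6.
Augment Res→v2→v3→Out: bottleneck 3, flow now 9.
Augment Res→v2→v4→Out: bottleneck 3, flow now 12.
No augmenting path remains; maximum flow = 12.
In the residual graph, reachable from Res: {Res, v1, v2}.
Min-cut edges: v1→v3 (6), v2→v3 (3), v2→v4 (3); capacity 6 + 3 + 3 = 12.
This cut is saturated, so no flow can exceed 12.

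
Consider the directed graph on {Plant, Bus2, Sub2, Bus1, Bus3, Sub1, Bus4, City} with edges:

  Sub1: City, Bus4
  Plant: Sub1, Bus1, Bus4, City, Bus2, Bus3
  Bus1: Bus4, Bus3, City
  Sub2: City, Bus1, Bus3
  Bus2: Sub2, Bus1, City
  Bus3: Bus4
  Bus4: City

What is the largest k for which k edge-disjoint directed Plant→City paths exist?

Assign every edge capacity 1; by Menger, the answer equals the max flow.
Path Plant→City (+1); total 1.
Path Plant→Bus2→City (+1); total 2.
Path Plant→Bus1→City (+1); total 3.
Path Plant→Sub1→City (+1); total 4.
Path Plant→Bus4→City (+1); total 5.
No residual Plant→City path; max flow = 5.
Certifying cut of size 5: {Bus4→City, Plant→Bus1, Plant→Bus2, Plant→City, Plant→Sub1}.

5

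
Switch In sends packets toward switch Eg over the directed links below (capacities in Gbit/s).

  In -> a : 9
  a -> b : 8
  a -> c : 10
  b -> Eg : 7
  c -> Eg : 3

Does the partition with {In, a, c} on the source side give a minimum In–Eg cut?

No — its capacity is 11, but the minimum cut has capacity 9.

Given cut capacity: 8 + 3 = 11.
Augment In→a→b→Eg: bottleneck 7, flow now 7.
Augment In→a→c→Eg: bottleneck 2, flow now 9.
No augmenting path remains; maximum flow = 9.
In the residual graph, reachable from In: {In}.
Min-cut edges: In→a (9); capacity 9 = 9.
Cut capacity 11 exceeds the max flow 9, so it is not minimum.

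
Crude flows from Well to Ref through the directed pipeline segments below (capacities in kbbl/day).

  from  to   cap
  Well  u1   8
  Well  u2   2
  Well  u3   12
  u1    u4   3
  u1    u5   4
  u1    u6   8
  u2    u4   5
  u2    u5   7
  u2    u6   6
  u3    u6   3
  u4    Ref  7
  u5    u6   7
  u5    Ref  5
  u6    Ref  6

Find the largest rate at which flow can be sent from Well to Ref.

13

Augment Well→u1→u4→Ref: bottleneck 3, flow now 3.
Augment Well→u1→u5→Ref: bottleneck 4, flow now 7.
Augment Well→u1→u6→Ref: bottleneck 1, flow now 8.
Augment Well→u2→u4→Ref: bottleneck 2, flow now 10.
Augment Well→u3→u6→Ref: bottleneck 3, flow now 13.
No augmenting path remains; maximum flow = 13.
In the residual graph, reachable from Well: {Well, u3}.
Min-cut edges: Well→u1 (8), Well→u2 (2), u3→u6 (3); capacity 8 + 2 + 3 = 13.
This cut is saturated, so no flow can exceed 13.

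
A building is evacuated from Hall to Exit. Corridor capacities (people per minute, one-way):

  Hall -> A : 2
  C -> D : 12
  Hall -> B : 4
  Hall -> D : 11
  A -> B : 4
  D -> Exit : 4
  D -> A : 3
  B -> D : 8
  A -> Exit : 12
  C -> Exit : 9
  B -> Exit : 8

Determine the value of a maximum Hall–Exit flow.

13

Augment Hall→A→Exit: bottleneck 2, flow now 2.
Augment Hall→B→Exit: bottleneck 4, flow now 6.
Augment Hall→D→Exit: bottleneck 4, flow now 10.
Augment Hall→D→A→Exit: bottleneck 3, flow now 13.
No augmenting path remains; maximum flow = 13.
In the residual graph, reachable from Hall: {Hall, D}.
Min-cut edges: Hall→A (2), Hall→B (4), D→A (3), D→Exit (4); capacity 2 + 4 + 3 + 4 = 13.
This cut is saturated, so no flow can exceed 13.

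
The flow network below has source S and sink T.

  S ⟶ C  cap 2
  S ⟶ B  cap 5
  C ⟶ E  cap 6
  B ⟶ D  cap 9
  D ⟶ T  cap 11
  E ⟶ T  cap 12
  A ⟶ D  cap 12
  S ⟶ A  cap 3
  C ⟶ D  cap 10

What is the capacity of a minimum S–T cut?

Augment S→A→D→T: bottleneck 3, flow now 3.
Augment S→B→D→T: bottleneck 5, flow now 8.
Augment S→C→D→T: bottleneck 2, flow now 10.
No augmenting path remains; maximum flow = 10.
By max-flow min-cut, the minimum cut capacity equals the max flow.
In the residual graph, reachable from S: {S}.
Min-cut edges: S→A (3), S→B (5), S→C (2); capacity 3 + 5 + 2 = 10.

10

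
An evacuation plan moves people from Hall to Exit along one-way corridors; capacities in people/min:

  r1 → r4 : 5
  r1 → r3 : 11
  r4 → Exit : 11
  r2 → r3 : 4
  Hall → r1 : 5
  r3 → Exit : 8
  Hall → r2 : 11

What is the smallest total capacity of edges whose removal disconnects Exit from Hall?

9

Augment Hall→r1→r3→Exit: bottleneck 5, flow now 5.
Augment Hall→r2→r3→Exit: bottleneck 3, flow now 8.
Augment Hall→r2→r3→r1→r4→Exit: bottleneck 1, flow now 9. (uses reverse residual edge)
No augmenting path remains; maximum flow = 9.
By max-flow min-cut, the minimum cut capacity equals the max flow.
In the residual graph, reachable from Hall: {Hall, r2}.
Min-cut edges: Hall→r1 (5), r2→r3 (4); capacity 5 + 4 = 9.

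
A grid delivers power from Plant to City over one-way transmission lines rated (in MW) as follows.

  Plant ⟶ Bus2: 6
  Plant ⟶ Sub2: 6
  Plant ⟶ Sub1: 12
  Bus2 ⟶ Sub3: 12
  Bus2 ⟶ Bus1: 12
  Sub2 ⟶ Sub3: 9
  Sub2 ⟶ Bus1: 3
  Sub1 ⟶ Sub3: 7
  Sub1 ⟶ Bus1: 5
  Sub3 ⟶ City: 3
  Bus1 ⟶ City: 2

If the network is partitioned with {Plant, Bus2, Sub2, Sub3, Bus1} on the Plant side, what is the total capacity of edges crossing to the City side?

Edges leaving {Plant, Bus2, Sub2, Sub3, Bus1}: Plant→Sub1 (12), Sub3→City (3), Bus1→City (2).
Cut capacity = 12 + 3 + 2 = 17.

17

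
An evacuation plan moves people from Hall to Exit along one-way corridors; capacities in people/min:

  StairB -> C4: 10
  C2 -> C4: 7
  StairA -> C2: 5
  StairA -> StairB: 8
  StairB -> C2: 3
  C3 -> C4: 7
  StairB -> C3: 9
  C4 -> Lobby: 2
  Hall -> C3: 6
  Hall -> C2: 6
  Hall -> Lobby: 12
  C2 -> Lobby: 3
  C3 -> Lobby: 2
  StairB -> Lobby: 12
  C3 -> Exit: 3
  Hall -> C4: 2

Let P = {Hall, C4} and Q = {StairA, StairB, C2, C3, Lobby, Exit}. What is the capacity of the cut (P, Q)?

26

Edges leaving {Hall, C4}: Hall→C2 (6), Hall→C3 (6), Hall→Lobby (12), C4→Lobby (2).
Cut capacity = 6 + 6 + 12 + 2 = 26.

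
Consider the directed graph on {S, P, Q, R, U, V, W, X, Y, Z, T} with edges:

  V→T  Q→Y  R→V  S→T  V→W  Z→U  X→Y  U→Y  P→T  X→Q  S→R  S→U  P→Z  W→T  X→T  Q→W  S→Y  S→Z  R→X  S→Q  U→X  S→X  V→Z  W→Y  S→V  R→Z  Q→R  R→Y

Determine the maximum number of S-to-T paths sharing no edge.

4

Assign every edge capacity 1; by Menger, the answer equals the max flow.
Path S→T (+1); total 1.
Path S→V→T (+1); total 2.
Path S→X→T (+1); total 3.
Path S→Q→W→T (+1); total 4.
No residual S→T path; max flow = 4.
Certifying cut of size 4: {S→T, V→T, W→T, X→T}.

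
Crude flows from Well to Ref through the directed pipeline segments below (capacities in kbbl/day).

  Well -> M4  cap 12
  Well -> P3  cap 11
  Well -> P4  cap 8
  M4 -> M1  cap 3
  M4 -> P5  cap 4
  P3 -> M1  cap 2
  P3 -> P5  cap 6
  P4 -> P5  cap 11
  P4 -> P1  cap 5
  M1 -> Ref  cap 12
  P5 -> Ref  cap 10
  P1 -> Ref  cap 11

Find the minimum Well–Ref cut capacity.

Augment Well→M4→M1→Ref: bottleneck 3, flow now 3.
Augment Well→M4→P5→Ref: bottleneck 4, flow now 7.
Augment Well→P3→M1→Ref: bottleneck 2, flow now 9.
Augment Well→P3→P5→Ref: bottleneck 6, flow now 15.
Augment Well→P4→P1→Ref: bottleneck 5, flow now 20.
No augmenting path remains; maximum flow = 20.
By max-flow min-cut, the minimum cut capacity equals the max flow.
In the residual graph, reachable from Well: {Well, M4, P3, P4, P5}.
Min-cut edges: M4→M1 (3), P3→M1 (2), P4→P1 (5), P5→Ref (10); capacity 3 + 2 + 5 + 10 = 20.

20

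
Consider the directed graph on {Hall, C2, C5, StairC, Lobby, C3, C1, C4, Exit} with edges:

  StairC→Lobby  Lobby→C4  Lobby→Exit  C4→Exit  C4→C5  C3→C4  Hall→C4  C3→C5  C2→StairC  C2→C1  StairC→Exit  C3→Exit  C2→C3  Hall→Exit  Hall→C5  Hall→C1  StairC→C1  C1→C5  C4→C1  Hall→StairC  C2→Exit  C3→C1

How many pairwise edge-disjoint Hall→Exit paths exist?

3

Assign every edge capacity 1; by Menger, the answer equals the max flow.
Path Hall→Exit (+1); total 1.
Path Hall→StairC→Exit (+1); total 2.
Path Hall→C4→Exit (+1); total 3.
No residual Hall→Exit path; max flow = 3.
Certifying cut of size 3: {Hall→C4, Hall→Exit, Hall→StairC}.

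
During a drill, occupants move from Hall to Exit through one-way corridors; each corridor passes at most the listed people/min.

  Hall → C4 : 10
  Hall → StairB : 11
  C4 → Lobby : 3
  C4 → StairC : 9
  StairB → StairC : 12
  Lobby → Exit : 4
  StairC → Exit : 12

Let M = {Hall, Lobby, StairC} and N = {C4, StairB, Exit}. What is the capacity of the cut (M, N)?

Edges leaving {Hall, Lobby, StairC}: Hall→C4 (10), Hall→StairB (11), Lobby→Exit (4), StairC→Exit (12).
Cut capacity = 10 + 11 + 4 + 12 = 37.

37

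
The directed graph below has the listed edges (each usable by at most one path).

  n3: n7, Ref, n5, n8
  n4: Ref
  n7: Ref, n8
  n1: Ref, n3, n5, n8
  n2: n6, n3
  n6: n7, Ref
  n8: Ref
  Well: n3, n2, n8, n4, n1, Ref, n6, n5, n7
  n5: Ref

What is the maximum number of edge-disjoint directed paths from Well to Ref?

8

Assign every edge capacity 1; by Menger, the answer equals the max flow.
Path Well→Ref (+1); total 1.
Path Well→n1→Ref (+1); total 2.
Path Well→n3→Ref (+1); total 3.
Path Well→n4→Ref (+1); total 4.
Path Well→n5→Ref (+1); total 5.
Path Well→n6→Ref (+1); total 6.
Path Well→n7→Ref (+1); total 7.
Path Well→n8→Ref (+1); total 8.
No residual Well→Ref path; max flow = 8.
Certifying cut of size 8: {Well→Ref, Well→n1, Well→n4, n3→Ref, n5→Ref, n6→Ref, n7→Ref, n8→Ref}.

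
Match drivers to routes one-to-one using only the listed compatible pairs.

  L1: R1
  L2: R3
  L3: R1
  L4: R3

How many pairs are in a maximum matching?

Unit-capacity flow: source→left, listed edges, right→sink; max matching = max flow.
Augmenting path L1→R1 (+1); matched 1.
Augmenting path L2→R3 (+1); matched 2.
No augmenting path remains; maximum matching = 2.
König certificate: {R1, R3} is a vertex cover of size 2 (every listed pair touches it), so no matching can be larger.

2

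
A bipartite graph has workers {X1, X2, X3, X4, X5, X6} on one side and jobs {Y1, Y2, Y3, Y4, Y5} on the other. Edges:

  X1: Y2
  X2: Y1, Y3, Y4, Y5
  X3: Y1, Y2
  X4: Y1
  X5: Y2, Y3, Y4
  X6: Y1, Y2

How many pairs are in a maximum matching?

4

Unit-capacity flow: source→left, listed edges, right→sink; max matching = max flow.
Augmenting path X1→Y2 (+1); matched 1.
Augmenting path X2→Y1 (+1); matched 2.
Augmenting path X5→Y3 (+1); matched 3.
Augmenting path X3→Y1→X2→Y4 (+1); matched 4.
No augmenting path remains; maximum matching = 4.
König certificate: {X2, X5, Y1, Y2} is a vertex cover of size 4 (every listed pair touches it), so no matching can be larger.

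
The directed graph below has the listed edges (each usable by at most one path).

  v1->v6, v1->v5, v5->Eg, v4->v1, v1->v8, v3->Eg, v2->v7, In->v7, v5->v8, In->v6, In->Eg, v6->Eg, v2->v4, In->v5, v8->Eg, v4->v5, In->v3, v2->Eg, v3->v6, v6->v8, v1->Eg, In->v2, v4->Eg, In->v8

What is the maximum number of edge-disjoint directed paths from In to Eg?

Assign every edge capacity 1; by Menger, the answer equals the max flow.
Path In→Eg (+1); total 1.
Path In→v2→Eg (+1); total 2.
Path In→v3→Eg (+1); total 3.
Path In→v5→Eg (+1); total 4.
Path In→v6→Eg (+1); total 5.
Path In→v8→Eg (+1); total 6.
No residual In→Eg path; max flow = 6.
Certifying cut of size 6: {In→Eg, In→v2, In→v3, In→v5, In→v6, In→v8}.

6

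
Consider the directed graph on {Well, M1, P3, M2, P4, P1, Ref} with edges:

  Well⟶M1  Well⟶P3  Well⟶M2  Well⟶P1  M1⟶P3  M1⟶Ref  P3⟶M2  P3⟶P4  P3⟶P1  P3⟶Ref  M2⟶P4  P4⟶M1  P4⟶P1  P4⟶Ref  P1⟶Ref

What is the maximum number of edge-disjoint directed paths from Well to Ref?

Assign every edge capacity 1; by Menger, the answer equals the max flow.
Path Well→M1→Ref (+1); total 1.
Path Well→P3→Ref (+1); total 2.
Path Well→P1→Ref (+1); total 3.
Path Well→M2→P4→Ref (+1); total 4.
No residual Well→Ref path; max flow = 4.
Certifying cut of size 4: {Well→M1, Well→M2, Well→P1, Well→P3}.

4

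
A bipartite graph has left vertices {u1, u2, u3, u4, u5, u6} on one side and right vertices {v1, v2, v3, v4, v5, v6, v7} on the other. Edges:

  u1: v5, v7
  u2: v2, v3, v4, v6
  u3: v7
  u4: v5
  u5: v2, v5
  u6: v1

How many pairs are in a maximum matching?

5

Unit-capacity flow: source→left, listed edges, right→sink; max matching = max flow.
Augmenting path u1→v5 (+1); matched 1.
Augmenting path u2→v2 (+1); matched 2.
Augmenting path u3→v7 (+1); matched 3.
Augmenting path u6→v1 (+1); matched 4.
Augmenting path u5→v2→u2→v3 (+1); matched 5.
No augmenting path remains; maximum matching = 5.
König certificate: {u2, u5, u6, v5, v7} is a vertex cover of size 5 (every listed pair touches it), so no matching can be larger.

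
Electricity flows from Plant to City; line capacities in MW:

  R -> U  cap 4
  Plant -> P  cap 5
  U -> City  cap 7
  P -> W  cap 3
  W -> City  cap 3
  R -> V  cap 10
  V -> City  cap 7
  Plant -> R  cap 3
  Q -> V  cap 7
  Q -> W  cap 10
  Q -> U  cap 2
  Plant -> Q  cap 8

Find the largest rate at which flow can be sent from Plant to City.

Augment Plant→P→W→City: bottleneck 3, flow now 3.
Augment Plant→Q→U→City: bottleneck 2, flow now 5.
Augment Plant→Q→V→City: bottleneck 6, flow now 11.
Augment Plant→R→U→City: bottleneck 3, flow now 14.
No augmenting path remains; maximum flow = 14.
In the residual graph, reachable from Plant: {Plant, P}.
Min-cut edges: Plant→Q (8), Plant→R (3), P→W (3); capacity 8 + 3 + 3 = 14.
This cut is saturated, so no flow can exceed 14.

14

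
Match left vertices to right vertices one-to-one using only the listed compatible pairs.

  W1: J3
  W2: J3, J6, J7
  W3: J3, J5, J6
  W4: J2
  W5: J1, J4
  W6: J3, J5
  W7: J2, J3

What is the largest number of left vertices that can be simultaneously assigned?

6

Unit-capacity flow: source→left, listed edges, right→sink; max matching = max flow.
Augmenting path W1→J3 (+1); matched 1.
Augmenting path W2→J6 (+1); matched 2.
Augmenting path W3→J5 (+1); matched 3.
Augmenting path W4→J2 (+1); matched 4.
Augmenting path W5→J1 (+1); matched 5.
Augmenting path W6→J5→W3→J6→W2→J7 (+1); matched 6.
No augmenting path remains; maximum matching = 6.
König certificate: {W2, W3, W5, W6, J2, J3} is a vertex cover of size 6 (every listed pair touches it), so no matching can be larger.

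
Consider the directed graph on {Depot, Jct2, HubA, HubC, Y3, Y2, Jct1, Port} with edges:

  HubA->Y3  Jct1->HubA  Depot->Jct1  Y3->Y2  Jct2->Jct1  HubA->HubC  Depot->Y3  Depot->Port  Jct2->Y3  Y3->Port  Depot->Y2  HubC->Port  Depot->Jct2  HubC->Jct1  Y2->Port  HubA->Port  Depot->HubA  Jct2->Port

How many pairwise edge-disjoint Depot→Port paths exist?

Assign every edge capacity 1; by Menger, the answer equals the max flow.
Path Depot→Port (+1); total 1.
Path Depot→Jct2→Port (+1); total 2.
Path Depot→HubA→Port (+1); total 3.
Path Depot→Y3→Port (+1); total 4.
Path Depot→Y2→Port (+1); total 5.
Path Depot→Jct1→HubA→HubC→Port (+1); total 6.
No residual Depot→Port path; max flow = 6.
Certifying cut of size 6: {Depot→HubA, Depot→Jct1, Depot→Jct2, Depot→Port, Depot→Y2, Depot→Y3}.

6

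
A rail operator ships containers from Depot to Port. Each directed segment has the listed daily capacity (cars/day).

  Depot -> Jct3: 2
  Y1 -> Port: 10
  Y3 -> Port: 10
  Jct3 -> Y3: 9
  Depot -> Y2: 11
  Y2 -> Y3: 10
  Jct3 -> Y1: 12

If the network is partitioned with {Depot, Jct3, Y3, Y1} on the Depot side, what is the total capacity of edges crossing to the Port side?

Edges leaving {Depot, Jct3, Y3, Y1}: Depot→Y2 (11), Y3→Port (10), Y1→Port (10).
Cut capacity = 11 + 10 + 10 = 31.

31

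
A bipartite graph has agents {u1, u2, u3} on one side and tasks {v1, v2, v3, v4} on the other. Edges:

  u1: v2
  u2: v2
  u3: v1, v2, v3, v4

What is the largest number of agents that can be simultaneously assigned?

Unit-capacity flow: source→left, listed edges, right→sink; max matching = max flow.
Augmenting path u1→v2 (+1); matched 1.
Augmenting path u3→v1 (+1); matched 2.
No augmenting path remains; maximum matching = 2.
König certificate: {u3, v2} is a vertex cover of size 2 (every listed pair touches it), so no matching can be larger.

2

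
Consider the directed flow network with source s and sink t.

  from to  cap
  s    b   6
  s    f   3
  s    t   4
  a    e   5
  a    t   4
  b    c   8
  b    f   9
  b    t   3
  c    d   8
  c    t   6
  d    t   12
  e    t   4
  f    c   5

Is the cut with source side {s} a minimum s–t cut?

Yes — it is a minimum cut (capacity 13).

Given cut capacity: 6 + 3 + 4 = 13.
Augment s→t: bottleneck 4, flow now 4.
Augment s→b→t: bottleneck 3, flow now 7.
Augment s→b→c→t: bottleneck 3, flow now 10.
Augment s→f→c→t: bottleneck 3, flow now 13.
No augmenting path remains; maximum flow = 13.
Cut capacity 13 equals the max flow, so it is a minimum cut.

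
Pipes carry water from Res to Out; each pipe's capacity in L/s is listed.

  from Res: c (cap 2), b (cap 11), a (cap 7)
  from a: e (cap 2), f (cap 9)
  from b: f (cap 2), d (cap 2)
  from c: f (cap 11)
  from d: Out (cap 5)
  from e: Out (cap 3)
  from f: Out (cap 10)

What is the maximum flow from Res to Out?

13

Augment Res→a→e→Out: bottleneck 2, flow now 2.
Augment Res→a→f→Out: bottleneck 5, flow now 7.
Augment Res→b→d→Out: bottleneck 2, flow now 9.
Augment Res→b→f→Out: bottleneck 2, flow now 11.
Augment Res→c→f→Out: bottleneck 2, flow now 13.
No augmenting path remains; maximum flow = 13.
In the residual graph, reachable from Res: {Res, b}.
Min-cut edges: Res→a (7), Res→c (2), b→d (2), b→f (2); capacity 7 + 2 + 2 + 2 = 13.
This cut is saturated, so no flow can exceed 13.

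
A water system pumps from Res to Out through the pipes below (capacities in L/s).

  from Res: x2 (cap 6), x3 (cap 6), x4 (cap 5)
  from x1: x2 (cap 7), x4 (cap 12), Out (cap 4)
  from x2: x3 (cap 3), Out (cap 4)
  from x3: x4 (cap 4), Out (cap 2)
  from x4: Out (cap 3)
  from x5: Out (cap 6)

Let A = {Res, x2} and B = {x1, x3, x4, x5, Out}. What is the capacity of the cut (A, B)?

18

Edges leaving {Res, x2}: Res→x3 (6), Res→x4 (5), x2→x3 (3), x2→Out (4).
Cut capacity = 6 + 5 + 3 + 4 = 18.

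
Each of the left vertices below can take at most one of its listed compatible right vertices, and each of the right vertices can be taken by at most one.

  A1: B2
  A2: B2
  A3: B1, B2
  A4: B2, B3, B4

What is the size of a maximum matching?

Unit-capacity flow: source→left, listed edges, right→sink; max matching = max flow.
Augmenting path A1→B2 (+1); matched 1.
Augmenting path A3→B1 (+1); matched 2.
Augmenting path A4→B3 (+1); matched 3.
No augmenting path remains; maximum matching = 3.
König certificate: {A3, A4, B2} is a vertex cover of size 3 (every listed pair touches it), so no matching can be larger.

3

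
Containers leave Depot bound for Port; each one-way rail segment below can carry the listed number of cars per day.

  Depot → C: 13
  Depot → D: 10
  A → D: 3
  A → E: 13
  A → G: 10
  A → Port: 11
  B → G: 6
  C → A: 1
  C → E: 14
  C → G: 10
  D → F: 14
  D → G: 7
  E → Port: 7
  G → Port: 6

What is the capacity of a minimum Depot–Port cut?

14

Augment Depot→C→A→Port: bottleneck 1, flow now 1.
Augment Depot→C→E→Port: bottleneck 7, flow now 8.
Augment Depot→C→G→Port: bottleneck 5, flow now 13.
Augment Depot→D→G→Port: bottleneck 1, flow now 14.
No augmenting path remains; maximum flow = 14.
By max-flow min-cut, the minimum cut capacity equals the max flow.
In the residual graph, reachable from Depot: {Depot, C, D, E, F, G}.
Min-cut edges: C→A (1), E→Port (7), G→Port (6); capacity 1 + 7 + 6 = 14.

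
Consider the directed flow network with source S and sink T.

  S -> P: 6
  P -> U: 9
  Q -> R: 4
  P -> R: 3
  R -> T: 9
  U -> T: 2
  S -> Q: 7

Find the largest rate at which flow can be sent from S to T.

Augment S→P→R→T: bottleneck 3, flow now 3.
Augment S→P→U→T: bottleneck 2, flow now 5.
Augment S→Q→R→T: bottleneck 4, flow now 9.
No augmenting path remains; maximum flow = 9.
In the residual graph, reachable from S: {S, P, Q, U}.
Min-cut edges: P→R (3), Q→R (4), U→T (2); capacity 3 + 4 + 2 = 9.
This cut is saturated, so no flow can exceed 9.

9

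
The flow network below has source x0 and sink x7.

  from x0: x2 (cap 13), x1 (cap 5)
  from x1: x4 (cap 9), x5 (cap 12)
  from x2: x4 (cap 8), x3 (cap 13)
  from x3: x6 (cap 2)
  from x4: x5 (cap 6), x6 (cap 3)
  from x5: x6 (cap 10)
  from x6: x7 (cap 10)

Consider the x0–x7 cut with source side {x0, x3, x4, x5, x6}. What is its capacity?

Edges leaving {x0, x3, x4, x5, x6}: x0→x1 (5), x0→x2 (13), x6→x7 (10).
Cut capacity = 5 + 13 + 10 = 28.

28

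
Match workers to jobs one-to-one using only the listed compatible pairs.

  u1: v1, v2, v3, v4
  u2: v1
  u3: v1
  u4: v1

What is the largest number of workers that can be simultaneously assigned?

2

Unit-capacity flow: source→left, listed edges, right→sink; max matching = max flow.
Augmenting path u1→v1 (+1); matched 1.
Augmenting path u2→v1→u1→v2 (+1); matched 2.
No augmenting path remains; maximum matching = 2.
König certificate: {u1, v1} is a vertex cover of size 2 (every listed pair touches it), so no matching can be larger.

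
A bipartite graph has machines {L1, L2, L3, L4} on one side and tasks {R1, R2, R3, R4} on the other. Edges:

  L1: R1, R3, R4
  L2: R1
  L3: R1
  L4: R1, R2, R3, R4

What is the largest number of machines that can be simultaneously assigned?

Unit-capacity flow: source→left, listed edges, right→sink; max matching = max flow.
Augmenting path L1→R1 (+1); matched 1.
Augmenting path L4→R2 (+1); matched 2.
Augmenting path L2→R1→L1→R3 (+1); matched 3.
No augmenting path remains; maximum matching = 3.
König certificate: {L1, L4, R1} is a vertex cover of size 3 (every listed pair touches it), so no matching can be larger.

3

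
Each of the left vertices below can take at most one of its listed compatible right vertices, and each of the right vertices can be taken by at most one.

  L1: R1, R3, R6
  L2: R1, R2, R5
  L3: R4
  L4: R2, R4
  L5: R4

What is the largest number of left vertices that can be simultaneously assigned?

Unit-capacity flow: source→left, listed edges, right→sink; max matching = max flow.
Augmenting path L1→R1 (+1); matched 1.
Augmenting path L2→R2 (+1); matched 2.
Augmenting path L3→R4 (+1); matched 3.
Augmenting path L4→R2→L2→R5 (+1); matched 4.
No augmenting path remains; maximum matching = 4.
König certificate: {L1, L2, L4, R4} is a vertex cover of size 4 (every listed pair touches it), so no matching can be larger.

4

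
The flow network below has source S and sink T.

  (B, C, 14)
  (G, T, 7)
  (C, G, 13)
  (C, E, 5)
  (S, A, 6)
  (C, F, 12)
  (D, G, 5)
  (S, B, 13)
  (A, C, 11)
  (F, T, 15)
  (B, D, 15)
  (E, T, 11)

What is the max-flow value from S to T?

Augment S→A→C→E→T: bottleneck 5, flow now 5.
Augment S→A→C→F→T: bottleneck 1, flow now 6.
Augment S→B→C→F→T: bottleneck 11, flow now 17.
Augment S→B→C→G→T: bottleneck 2, flow now 19.
No augmenting path remains; maximum flow = 19.
In the residual graph, reachable from S: {S}.
Min-cut edges: S→A (6), S→B (13); capacity 6 + 13 = 19.
This cut is saturated, so no flow can exceed 19.

19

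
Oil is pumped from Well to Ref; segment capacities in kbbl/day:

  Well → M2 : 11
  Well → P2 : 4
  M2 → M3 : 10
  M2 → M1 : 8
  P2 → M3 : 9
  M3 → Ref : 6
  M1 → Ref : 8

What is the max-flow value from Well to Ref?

14

Augment Well→M2→M3→Ref: bottleneck 6, flow now 6.
Augment Well→M2→M1→Ref: bottleneck 5, flow now 11.
Augment Well→P2→M3→M2→M1→Ref: bottleneck 3, flow now 14. (uses reverse residual edge)
No augmenting path remains; maximum flow = 14.
In the residual graph, reachable from Well: {Well, M2, P2, M3}.
Min-cut edges: M2→M1 (8), M3→Ref (6); capacity 8 + 6 = 14.
This cut is saturated, so no flow can exceed 14.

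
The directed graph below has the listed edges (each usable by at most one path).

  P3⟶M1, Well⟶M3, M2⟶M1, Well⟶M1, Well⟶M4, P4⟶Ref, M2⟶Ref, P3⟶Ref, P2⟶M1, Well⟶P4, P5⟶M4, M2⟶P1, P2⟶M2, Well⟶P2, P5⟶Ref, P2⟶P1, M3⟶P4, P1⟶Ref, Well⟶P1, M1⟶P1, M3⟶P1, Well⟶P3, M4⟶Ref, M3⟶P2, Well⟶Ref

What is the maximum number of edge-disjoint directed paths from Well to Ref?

Assign every edge capacity 1; by Menger, the answer equals the max flow.
Path Well→Ref (+1); total 1.
Path Well→P4→Ref (+1); total 2.
Path Well→P3→Ref (+1); total 3.
Path Well→P1→Ref (+1); total 4.
Path Well→M4→Ref (+1); total 5.
Path Well→P2→M2→Ref (+1); total 6.
No residual Well→Ref path; max flow = 6.
Certifying cut of size 6: {P1→Ref, P2→M2, P4→Ref, Well→M4, Well→P3, Well→Ref}.

6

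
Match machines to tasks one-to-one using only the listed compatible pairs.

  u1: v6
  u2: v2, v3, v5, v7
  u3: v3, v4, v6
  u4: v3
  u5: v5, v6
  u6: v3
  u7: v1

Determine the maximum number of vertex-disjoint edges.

Unit-capacity flow: source→left, listed edges, right→sink; max matching = max flow.
Augmenting path u1→v6 (+1); matched 1.
Augmenting path u2→v2 (+1); matched 2.
Augmenting path u3→v3 (+1); matched 3.
Augmenting path u5→v5 (+1); matched 4.
Augmenting path u7→v1 (+1); matched 5.
Augmenting path u4→v3→u3→v4 (+1); matched 6.
No augmenting path remains; maximum matching = 6.
König certificate: {u1, u2, u3, u5, u7, v3} is a vertex cover of size 6 (every listed pair touches it), so no matching can be larger.

6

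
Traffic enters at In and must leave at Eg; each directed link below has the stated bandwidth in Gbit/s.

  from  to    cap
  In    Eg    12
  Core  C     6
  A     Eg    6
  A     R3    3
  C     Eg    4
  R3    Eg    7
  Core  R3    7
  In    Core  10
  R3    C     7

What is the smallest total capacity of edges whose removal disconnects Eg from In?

Augment In→Eg: bottleneck 12, flow now 12.
Augment In→Core→R3→Eg: bottleneck 7, flow now 19.
Augment In→Core→C→Eg: bottleneck 3, flow now 22.
No augmenting path remains; maximum flow = 22.
By max-flow min-cut, the minimum cut capacity equals the max flow.
In the residual graph, reachable from In: {In}.
Min-cut edges: In→Core (10), In→Eg (12); capacity 10 + 12 = 22.

22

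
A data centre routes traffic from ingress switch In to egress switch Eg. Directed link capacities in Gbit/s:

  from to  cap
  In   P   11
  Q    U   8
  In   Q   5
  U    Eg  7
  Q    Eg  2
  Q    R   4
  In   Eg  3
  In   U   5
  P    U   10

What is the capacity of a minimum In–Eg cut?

Augment In→Eg: bottleneck 3, flow now 3.
Augment In→Q→Eg: bottleneck 2, flow now 5.
Augment In→U→Eg: bottleneck 5, flow now 10.
Augment In→P→U→Eg: bottleneck 2, flow now 12.
No augmenting path remains; maximum flow = 12.
By max-flow min-cut, the minimum cut capacity equals the max flow.
In the residual graph, reachable from In: {In, P, Q, R, U}.
Min-cut edges: In→Eg (3), Q→Eg (2), U→Eg (7); capacity 3 + 2 + 7 = 12.

12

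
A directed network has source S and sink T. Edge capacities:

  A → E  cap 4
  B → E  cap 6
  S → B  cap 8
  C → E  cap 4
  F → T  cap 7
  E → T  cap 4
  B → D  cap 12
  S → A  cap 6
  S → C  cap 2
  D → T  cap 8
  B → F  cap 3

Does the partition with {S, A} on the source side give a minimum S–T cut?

Given cut capacity: 8 + 2 + 4 = 14.
Augment S→A→E→T: bottleneck 4, flow now 4.
Augment S→B→D→T: bottleneck 8, flow now 12.
No augmenting path remains; maximum flow = 12.
In the residual graph, reachable from S: {S, A, C, E}.
Min-cut edges: S→B (8), E→T (4); capacity 8 + 4 = 12.
Cut capacity 14 exceeds the max flow 12, so it is not minimum.

No — its capacity is 14, but the minimum cut has capacity 12.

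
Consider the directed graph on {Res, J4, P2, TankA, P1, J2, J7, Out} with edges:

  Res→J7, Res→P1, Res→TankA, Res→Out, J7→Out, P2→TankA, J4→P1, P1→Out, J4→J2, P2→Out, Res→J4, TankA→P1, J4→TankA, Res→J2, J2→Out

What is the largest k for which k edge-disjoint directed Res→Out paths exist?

Assign every edge capacity 1; by Menger, the answer equals the max flow.
Path Res→Out (+1); total 1.
Path Res→P1→Out (+1); total 2.
Path Res→J2→Out (+1); total 3.
Path Res→J7→Out (+1); total 4.
No residual Res→Out path; max flow = 4.
Certifying cut of size 4: {J2→Out, P1→Out, Res→J7, Res→Out}.

4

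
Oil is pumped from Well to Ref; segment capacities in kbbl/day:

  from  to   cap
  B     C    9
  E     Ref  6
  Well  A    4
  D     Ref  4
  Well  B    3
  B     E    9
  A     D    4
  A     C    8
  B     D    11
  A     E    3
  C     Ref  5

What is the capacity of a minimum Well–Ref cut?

7

Augment Well→A→C→Ref: bottleneck 4, flow now 4.
Augment Well→B→C→Ref: bottleneck 1, flow now 5.
Augment Well→B→D→Ref: bottleneck 2, flow now 7.
No augmenting path remains; maximum flow = 7.
By max-flow min-cut, the minimum cut capacity equals the max flow.
In the residual graph, reachable from Well: {Well}.
Min-cut edges: Well→A (4), Well→B (3); capacity 4 + 3 = 7.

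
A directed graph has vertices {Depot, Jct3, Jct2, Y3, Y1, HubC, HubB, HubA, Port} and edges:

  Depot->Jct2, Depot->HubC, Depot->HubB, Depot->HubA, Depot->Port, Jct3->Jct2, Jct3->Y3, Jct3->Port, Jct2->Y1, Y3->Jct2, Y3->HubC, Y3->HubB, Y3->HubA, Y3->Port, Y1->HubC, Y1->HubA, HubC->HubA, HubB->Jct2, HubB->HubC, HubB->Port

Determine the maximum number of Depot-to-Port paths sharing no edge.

2

Assign every edge capacity 1; by Menger, the answer equals the max flow.
Path Depot→Port (+1); total 1.
Path Depot→HubB→Port (+1); total 2.
No residual Depot→Port path; max flow = 2.
Certifying cut of size 2: {Depot→HubB, Depot→Port}.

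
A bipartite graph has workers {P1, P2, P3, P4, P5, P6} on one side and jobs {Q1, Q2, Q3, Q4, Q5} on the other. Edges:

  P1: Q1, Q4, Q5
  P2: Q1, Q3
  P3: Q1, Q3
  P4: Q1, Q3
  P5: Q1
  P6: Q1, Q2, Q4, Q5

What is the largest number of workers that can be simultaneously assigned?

4

Unit-capacity flow: source→left, listed edges, right→sink; max matching = max flow.
Augmenting path P1→Q1 (+1); matched 1.
Augmenting path P2→Q3 (+1); matched 2.
Augmenting path P6→Q2 (+1); matched 3.
Augmenting path P3→Q1→P1→Q4 (+1); matched 4.
No augmenting path remains; maximum matching = 4.
König certificate: {P1, P6, Q1, Q3} is a vertex cover of size 4 (every listed pair touches it), so no matching can be larger.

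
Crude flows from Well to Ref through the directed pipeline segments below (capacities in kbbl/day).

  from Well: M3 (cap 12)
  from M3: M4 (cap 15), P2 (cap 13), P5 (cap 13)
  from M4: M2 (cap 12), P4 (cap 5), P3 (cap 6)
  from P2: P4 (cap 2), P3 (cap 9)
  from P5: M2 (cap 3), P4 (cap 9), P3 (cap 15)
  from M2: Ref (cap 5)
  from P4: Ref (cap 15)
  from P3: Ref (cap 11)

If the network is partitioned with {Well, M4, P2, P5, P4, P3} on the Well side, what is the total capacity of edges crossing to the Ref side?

53

Edges leaving {Well, M4, P2, P5, P4, P3}: Well→M3 (12), M4→M2 (12), P5→M2 (3), P4→Ref (15), P3→Ref (11).
Cut capacity = 12 + 12 + 3 + 15 + 11 = 53.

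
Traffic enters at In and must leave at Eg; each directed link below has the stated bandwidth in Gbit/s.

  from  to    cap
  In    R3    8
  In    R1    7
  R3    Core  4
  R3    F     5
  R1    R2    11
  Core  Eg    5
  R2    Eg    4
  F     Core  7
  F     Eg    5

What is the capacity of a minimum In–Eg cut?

12

Augment In→R3→Core→Eg: bottleneck 4, flow now 4.
Augment In→R3→F→Eg: bottleneck 4, flow now 8.
Augment In→R1→R2→Eg: bottleneck 4, flow now 12.
No augmenting path remains; maximum flow = 12.
By max-flow min-cut, the minimum cut capacity equals the max flow.
In the residual graph, reachable from In: {In, R1, R2}.
Min-cut edges: In→R3 (8), R2→Eg (4); capacity 8 + 4 = 12.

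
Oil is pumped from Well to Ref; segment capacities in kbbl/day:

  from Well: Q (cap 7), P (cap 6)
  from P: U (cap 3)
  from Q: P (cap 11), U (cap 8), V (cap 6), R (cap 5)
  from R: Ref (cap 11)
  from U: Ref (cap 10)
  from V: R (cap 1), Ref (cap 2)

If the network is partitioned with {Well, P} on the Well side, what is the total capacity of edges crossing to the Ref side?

10

Edges leaving {Well, P}: Well→Q (7), P→U (3).
Cut capacity = 7 + 3 = 10.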